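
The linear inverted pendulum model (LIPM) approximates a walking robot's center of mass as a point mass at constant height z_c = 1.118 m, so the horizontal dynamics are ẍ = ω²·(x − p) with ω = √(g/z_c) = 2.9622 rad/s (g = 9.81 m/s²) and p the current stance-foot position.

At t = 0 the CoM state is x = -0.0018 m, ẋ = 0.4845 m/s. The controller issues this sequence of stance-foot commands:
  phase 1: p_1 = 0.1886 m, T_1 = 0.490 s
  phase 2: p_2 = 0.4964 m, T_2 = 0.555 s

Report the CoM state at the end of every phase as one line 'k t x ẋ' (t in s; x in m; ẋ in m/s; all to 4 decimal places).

1 0.4900 0.0899 -0.0469
2 1.0450 -0.6345 -3.1263

phase 1: p=0.1886, T=0.490, ωT=1.451478, cosh=2.251822, sinh=2.017598; start (x,ẋ)=(-0.001800, 0.484500) → end (x,ẋ)=(0.089853, -0.046923)
phase 2: p=0.4964, T=0.555, ωT=1.644021, cosh=2.684571, sinh=2.491369; start (x,ẋ)=(0.089853, -0.046923) → end (x,ẋ)=(-0.634469, -3.126258)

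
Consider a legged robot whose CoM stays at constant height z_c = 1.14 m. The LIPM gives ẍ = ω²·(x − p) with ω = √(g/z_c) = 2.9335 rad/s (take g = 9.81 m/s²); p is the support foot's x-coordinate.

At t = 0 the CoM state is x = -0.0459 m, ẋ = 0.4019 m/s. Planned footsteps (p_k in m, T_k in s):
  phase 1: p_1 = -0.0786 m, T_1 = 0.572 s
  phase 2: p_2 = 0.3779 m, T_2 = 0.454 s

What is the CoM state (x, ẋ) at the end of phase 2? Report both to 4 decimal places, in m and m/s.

x = 1.1715, ẋ = 2.6967

phase 1: p=-0.0786, T=0.572, ωT=1.677962, cosh=2.770693, sinh=2.583939; start (x,ẋ)=(-0.045900, 0.401900) → end (x,ẋ)=(0.366011, 1.361407)
phase 2: p=0.3779, T=0.454, ωT=1.331809, cosh=2.025944, sinh=1.761945; start (x,ẋ)=(0.366011, 1.361407) → end (x,ẋ)=(1.171513, 2.696682)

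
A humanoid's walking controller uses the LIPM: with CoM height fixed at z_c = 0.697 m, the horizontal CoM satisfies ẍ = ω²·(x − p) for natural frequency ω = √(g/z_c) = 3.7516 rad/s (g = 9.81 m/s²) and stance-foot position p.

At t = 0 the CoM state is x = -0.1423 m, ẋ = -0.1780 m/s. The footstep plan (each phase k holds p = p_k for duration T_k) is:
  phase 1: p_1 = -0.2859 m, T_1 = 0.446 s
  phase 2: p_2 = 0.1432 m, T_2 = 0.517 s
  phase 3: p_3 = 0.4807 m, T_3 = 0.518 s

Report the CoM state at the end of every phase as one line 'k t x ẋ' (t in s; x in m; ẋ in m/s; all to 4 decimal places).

1 0.4460 -0.0118 0.8940
2 0.9630 0.4047 1.1933
3 1.4810 1.2977 3.2768

phase 1: p=-0.2859, T=0.446, ωT=1.673214, cosh=2.758455, sinh=2.570812; start (x,ẋ)=(-0.142300, -0.178000) → end (x,ẋ)=(-0.011762, 0.893968)
phase 2: p=0.1432, T=0.517, ωT=1.939577, cosh=3.549787, sinh=3.406022; start (x,ẋ)=(-0.011762, 0.893968) → end (x,ẋ)=(0.404739, 1.193289)
phase 3: p=0.4807, T=0.518, ωT=1.943329, cosh=3.562590, sinh=3.419364; start (x,ẋ)=(0.404739, 1.193289) → end (x,ẋ)=(1.297696, 3.276768)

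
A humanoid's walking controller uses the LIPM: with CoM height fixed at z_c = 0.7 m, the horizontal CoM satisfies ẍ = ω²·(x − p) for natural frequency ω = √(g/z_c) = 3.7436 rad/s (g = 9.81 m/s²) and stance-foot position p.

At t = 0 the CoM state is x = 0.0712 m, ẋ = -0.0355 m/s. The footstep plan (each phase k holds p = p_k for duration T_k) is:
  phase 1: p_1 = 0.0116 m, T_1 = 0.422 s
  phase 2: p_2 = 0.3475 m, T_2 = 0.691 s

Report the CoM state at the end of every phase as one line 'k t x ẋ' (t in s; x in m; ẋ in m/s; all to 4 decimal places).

1 0.4220 0.1403 0.4287
2 1.1130 -0.2800 -2.2586

phase 1: p=0.0116, T=0.422, ωT=1.579799, cosh=2.529999, sinh=2.323982; start (x,ẋ)=(0.071200, -0.035500) → end (x,ẋ)=(0.140350, 0.428709)
phase 2: p=0.3475, T=0.691, ωT=2.586828, cosh=6.681405, sinh=6.606146; start (x,ẋ)=(0.140350, 0.428709) → end (x,ẋ)=(-0.280032, -2.258604)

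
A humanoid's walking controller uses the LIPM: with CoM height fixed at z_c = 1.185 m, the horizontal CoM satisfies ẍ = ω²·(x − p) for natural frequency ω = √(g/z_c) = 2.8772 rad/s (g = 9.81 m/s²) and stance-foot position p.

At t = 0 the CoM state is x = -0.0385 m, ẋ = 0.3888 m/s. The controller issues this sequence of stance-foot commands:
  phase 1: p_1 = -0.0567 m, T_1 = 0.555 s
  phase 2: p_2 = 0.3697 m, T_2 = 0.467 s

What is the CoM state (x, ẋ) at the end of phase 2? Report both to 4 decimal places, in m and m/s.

phase 1: p=-0.0567, T=0.555, ωT=1.596846, cosh=2.569985, sinh=2.367450; start (x,ẋ)=(-0.038500, 0.388800) → end (x,ẋ)=(0.309991, 1.123182)
phase 2: p=0.3697, T=0.467, ωT=1.343652, cosh=2.046954, sinh=1.786063; start (x,ẋ)=(0.309991, 1.123182) → end (x,ẋ)=(0.944709, 1.992263)

x = 0.9447, ẋ = 1.9923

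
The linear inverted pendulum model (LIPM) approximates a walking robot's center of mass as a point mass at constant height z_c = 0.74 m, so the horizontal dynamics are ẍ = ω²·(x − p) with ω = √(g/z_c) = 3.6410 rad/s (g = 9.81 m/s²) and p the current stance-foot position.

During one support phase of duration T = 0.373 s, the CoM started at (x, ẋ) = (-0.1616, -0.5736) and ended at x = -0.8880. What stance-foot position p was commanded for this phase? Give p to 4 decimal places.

ωT = 3.6410·0.373 = 1.358093; cosh(ωT) = 2.072961, sinh(ωT) = 1.815810
x(T) = p + (x₀−p)·cosh(ωT) + (ẋ₀/ω)·sinh(ωT) ⇒ p·(1 − cosh) = x(T) − x₀·cosh − (ẋ₀/ω)·sinh
numerator   = -0.8880 − (-0.1616)·2.072961 − (-0.5736/3.6410)·1.815810 = -0.266948
denominator = 1 − 2.072961 = -1.072961
p = -0.266948 / -1.072961 = 0.2488

p = 0.2488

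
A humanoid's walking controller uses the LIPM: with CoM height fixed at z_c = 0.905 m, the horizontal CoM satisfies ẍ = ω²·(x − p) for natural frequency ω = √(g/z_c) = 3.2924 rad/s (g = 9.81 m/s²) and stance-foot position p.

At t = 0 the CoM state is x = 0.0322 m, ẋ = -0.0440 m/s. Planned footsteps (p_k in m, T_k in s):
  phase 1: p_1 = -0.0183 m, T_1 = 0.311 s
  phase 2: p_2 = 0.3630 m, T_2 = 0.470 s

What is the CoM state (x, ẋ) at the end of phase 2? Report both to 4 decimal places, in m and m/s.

x = -0.3281, ẋ = -2.0244

phase 1: p=-0.0183, T=0.311, ωT=1.023936, cosh=1.571655, sinh=1.212477; start (x,ẋ)=(0.032200, -0.044000) → end (x,ẋ)=(0.044865, 0.132441)
phase 2: p=0.3630, T=0.470, ωT=1.547428, cosh=2.456081, sinh=2.243287; start (x,ẋ)=(0.044865, 0.132441) → end (x,ẋ)=(-0.328126, -2.024395)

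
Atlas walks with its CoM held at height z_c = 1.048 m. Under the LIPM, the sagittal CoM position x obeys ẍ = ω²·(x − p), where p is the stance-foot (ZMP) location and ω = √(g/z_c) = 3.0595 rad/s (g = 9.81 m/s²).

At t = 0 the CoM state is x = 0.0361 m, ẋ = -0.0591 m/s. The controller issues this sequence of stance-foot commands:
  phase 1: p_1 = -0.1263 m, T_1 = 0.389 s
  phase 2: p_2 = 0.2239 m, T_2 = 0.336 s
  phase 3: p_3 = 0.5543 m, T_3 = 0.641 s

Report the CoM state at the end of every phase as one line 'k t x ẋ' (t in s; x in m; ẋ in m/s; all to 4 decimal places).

1 0.3890 0.1365 0.6350
2 0.7250 0.3391 0.6754
3 1.3660 0.5435 0.1547

phase 1: p=-0.1263, T=0.389, ωT=1.190146, cosh=1.795868, sinh=1.491691; start (x,ẋ)=(0.036100, -0.059100) → end (x,ẋ)=(0.136534, 0.635030)
phase 2: p=0.2239, T=0.336, ωT=1.027992, cosh=1.576586, sinh=1.218861; start (x,ẋ)=(0.136534, 0.635030) → end (x,ẋ)=(0.339147, 0.675383)
phase 3: p=0.5543, T=0.641, ωT=1.961140, cosh=3.624060, sinh=3.483362; start (x,ẋ)=(0.339147, 0.675383) → end (x,ẋ)=(0.543524, 0.154671)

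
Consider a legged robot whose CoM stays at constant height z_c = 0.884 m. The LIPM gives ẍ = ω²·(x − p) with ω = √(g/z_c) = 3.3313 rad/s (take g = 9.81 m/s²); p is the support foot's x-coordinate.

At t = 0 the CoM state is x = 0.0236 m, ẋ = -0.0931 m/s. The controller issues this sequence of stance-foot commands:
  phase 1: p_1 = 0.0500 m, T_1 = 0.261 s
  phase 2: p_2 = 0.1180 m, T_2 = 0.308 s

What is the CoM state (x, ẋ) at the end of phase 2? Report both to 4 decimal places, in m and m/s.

phase 1: p=0.0500, T=0.261, ωT=0.869469, cosh=1.402409, sinh=0.983235; start (x,ẋ)=(0.023600, -0.093100) → end (x,ẋ)=(-0.014502, -0.217036)
phase 2: p=0.1180, T=0.308, ωT=1.026040, cosh=1.574210, sinh=1.215787; start (x,ẋ)=(-0.014502, -0.217036) → end (x,ẋ)=(-0.169795, -0.878314)

x = -0.1698, ẋ = -0.8783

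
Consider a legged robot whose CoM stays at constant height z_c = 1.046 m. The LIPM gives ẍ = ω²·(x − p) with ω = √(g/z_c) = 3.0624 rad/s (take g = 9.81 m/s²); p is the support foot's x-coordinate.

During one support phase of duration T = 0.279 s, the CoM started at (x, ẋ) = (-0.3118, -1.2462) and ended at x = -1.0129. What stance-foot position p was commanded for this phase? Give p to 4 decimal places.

p = 0.4865

ωT = 3.0624·0.279 = 0.854410; cosh(ωT) = 1.387760, sinh(ωT) = 0.962226
x(T) = p + (x₀−p)·cosh(ωT) + (ẋ₀/ω)·sinh(ωT) ⇒ p·(1 − cosh) = x(T) − x₀·cosh − (ẋ₀/ω)·sinh
numerator   = -1.0129 − (-0.3118)·1.387760 − (-1.2462/3.0624)·0.962226 = -0.188632
denominator = 1 − 1.387760 = -0.387760
p = -0.188632 / -0.387760 = 0.4865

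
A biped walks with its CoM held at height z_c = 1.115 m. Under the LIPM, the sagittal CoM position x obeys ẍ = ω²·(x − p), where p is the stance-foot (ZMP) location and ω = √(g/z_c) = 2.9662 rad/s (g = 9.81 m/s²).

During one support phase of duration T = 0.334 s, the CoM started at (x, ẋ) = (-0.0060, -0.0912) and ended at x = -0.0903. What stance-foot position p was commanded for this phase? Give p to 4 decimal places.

ωT = 2.9662·0.334 = 0.990711; cosh(ωT) = 1.532230, sinh(ωT) = 1.160918
x(T) = p + (x₀−p)·cosh(ωT) + (ẋ₀/ω)·sinh(ωT) ⇒ p·(1 − cosh) = x(T) − x₀·cosh − (ẋ₀/ω)·sinh
numerator   = -0.0903 − (-0.0060)·1.532230 − (-0.0912/2.9662)·1.160918 = -0.045413
denominator = 1 − 1.532230 = -0.532230
p = -0.045413 / -0.532230 = 0.0853

p = 0.0853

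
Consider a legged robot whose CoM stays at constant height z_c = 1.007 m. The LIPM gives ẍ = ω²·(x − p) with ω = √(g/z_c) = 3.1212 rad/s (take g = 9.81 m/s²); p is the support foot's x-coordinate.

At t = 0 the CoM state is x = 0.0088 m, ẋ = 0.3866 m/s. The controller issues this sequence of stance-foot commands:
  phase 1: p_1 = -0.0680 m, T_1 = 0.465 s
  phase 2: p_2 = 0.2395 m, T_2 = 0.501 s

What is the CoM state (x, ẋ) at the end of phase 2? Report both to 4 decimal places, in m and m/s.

x = 1.5176, ẋ = 4.1973

phase 1: p=-0.0680, T=0.465, ωT=1.451358, cosh=2.251580, sinh=2.017328; start (x,ẋ)=(0.008800, 0.386600) → end (x,ẋ)=(0.354793, 1.354031)
phase 2: p=0.2395, T=0.501, ωT=1.563721, cosh=2.492959, sinh=2.283604; start (x,ẋ)=(0.354793, 1.354031) → end (x,ẋ)=(1.517587, 4.197303)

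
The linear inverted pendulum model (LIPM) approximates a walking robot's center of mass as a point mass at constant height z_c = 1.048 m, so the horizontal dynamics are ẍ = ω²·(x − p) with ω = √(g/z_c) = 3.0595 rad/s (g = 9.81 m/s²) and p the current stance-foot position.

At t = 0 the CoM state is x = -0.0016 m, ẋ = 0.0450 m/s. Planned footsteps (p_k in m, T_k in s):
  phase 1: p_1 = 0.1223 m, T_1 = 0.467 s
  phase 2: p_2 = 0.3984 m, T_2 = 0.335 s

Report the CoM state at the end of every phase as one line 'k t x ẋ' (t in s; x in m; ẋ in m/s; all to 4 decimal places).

phase 1: p=0.1223, T=0.467, ωT=1.428786, cosh=2.206615, sinh=1.967016; start (x,ẋ)=(-0.001600, 0.045000) → end (x,ẋ)=(-0.122168, -0.646343)
phase 2: p=0.3984, T=0.335, ωT=1.024933, cosh=1.572864, sinh=1.214043; start (x,ẋ)=(-0.122168, -0.646343) → end (x,ẋ)=(-0.676859, -2.950190)

1 0.4670 -0.1222 -0.6463
2 0.8020 -0.6769 -2.9502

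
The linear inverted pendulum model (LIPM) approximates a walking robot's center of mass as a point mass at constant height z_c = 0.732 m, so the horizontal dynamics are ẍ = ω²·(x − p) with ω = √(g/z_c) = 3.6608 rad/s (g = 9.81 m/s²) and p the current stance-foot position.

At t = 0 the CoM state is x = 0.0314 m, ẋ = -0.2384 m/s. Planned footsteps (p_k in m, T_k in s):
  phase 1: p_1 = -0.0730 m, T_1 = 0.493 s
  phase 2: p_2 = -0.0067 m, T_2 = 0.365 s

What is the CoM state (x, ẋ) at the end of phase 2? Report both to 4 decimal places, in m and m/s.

phase 1: p=-0.0730, T=0.493, ωT=1.804774, cosh=3.121556, sinh=2.957044; start (x,ẋ)=(0.031400, -0.238400) → end (x,ẋ)=(0.060321, 0.385966)
phase 2: p=-0.0067, T=0.365, ωT=1.336192, cosh=2.033686, sinh=1.770842; start (x,ẋ)=(0.060321, 0.385966) → end (x,ẋ)=(0.316303, 1.219410)

x = 0.3163, ẋ = 1.2194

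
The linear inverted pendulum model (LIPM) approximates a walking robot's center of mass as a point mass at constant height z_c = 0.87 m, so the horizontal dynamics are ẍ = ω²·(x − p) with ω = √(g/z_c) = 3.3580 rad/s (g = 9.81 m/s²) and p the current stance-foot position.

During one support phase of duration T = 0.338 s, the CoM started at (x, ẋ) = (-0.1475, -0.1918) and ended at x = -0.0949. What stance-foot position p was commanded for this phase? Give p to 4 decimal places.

p = -0.3322

ωT = 3.3580·0.338 = 1.135004; cosh(ωT) = 1.716303, sinh(ωT) = 1.394883
x(T) = p + (x₀−p)·cosh(ωT) + (ẋ₀/ω)·sinh(ωT) ⇒ p·(1 − cosh) = x(T) − x₀·cosh − (ẋ₀/ω)·sinh
numerator   = -0.0949 − (-0.1475)·1.716303 − (-0.1918/3.3580)·1.394883 = 0.237927
denominator = 1 − 1.716303 = -0.716303
p = 0.237927 / -0.716303 = -0.3322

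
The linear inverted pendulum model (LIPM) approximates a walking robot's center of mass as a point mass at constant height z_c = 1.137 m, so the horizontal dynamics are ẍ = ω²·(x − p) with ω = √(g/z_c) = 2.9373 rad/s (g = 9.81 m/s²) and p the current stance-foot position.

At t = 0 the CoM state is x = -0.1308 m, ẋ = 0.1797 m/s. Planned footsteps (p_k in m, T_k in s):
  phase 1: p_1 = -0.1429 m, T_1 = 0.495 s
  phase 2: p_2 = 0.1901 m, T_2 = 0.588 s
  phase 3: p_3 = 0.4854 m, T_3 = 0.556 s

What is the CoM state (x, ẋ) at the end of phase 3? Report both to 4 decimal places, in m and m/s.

phase 1: p=-0.1429, T=0.495, ωT=1.453963, cosh=2.256844, sinh=2.023201; start (x,ẋ)=(-0.130800, 0.179700) → end (x,ẋ)=(0.008184, 0.477462)
phase 2: p=0.1901, T=0.588, ωT=1.727132, cosh=2.901148, sinh=2.723354; start (x,ẋ)=(0.008184, 0.477462) → end (x,ẋ)=(0.105021, -0.070010)
phase 3: p=0.4854, T=0.556, ωT=1.633139, cosh=2.657618, sinh=2.462302; start (x,ẋ)=(0.105021, -0.070010) → end (x,ẋ)=(-0.584190, -2.937158)

x = -0.5842, ẋ = -2.9372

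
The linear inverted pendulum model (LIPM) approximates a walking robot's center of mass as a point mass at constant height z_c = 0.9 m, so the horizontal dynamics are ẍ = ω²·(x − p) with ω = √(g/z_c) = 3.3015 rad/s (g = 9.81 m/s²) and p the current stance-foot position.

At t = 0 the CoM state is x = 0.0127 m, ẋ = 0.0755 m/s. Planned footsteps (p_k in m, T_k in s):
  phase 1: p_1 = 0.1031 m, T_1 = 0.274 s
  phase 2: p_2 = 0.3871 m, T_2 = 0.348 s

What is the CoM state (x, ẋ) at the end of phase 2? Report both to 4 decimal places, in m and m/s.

phase 1: p=0.1031, T=0.274, ωT=0.904611, cosh=1.437835, sinh=1.033136; start (x,ẋ)=(0.012700, 0.075500) → end (x,ẋ)=(-0.003254, -0.199789)
phase 2: p=0.3871, T=0.348, ωT=1.148922, cosh=1.735884, sinh=1.418906; start (x,ẋ)=(-0.003254, -0.199789) → end (x,ẋ)=(-0.376374, -2.175431)

x = -0.3764, ẋ = -2.1754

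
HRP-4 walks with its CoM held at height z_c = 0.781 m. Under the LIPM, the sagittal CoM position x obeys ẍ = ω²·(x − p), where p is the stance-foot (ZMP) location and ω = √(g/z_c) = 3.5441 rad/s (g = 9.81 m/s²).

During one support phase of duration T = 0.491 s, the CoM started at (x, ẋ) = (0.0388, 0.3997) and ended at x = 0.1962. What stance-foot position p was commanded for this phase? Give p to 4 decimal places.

ωT = 3.5441·0.491 = 1.740153; cosh(ωT) = 2.936855, sinh(ωT) = 2.761361
x(T) = p + (x₀−p)·cosh(ωT) + (ẋ₀/ω)·sinh(ωT) ⇒ p·(1 − cosh) = x(T) − x₀·cosh − (ẋ₀/ω)·sinh
numerator   = 0.1962 − (0.0388)·2.936855 − (0.3997/3.5441)·2.761361 = -0.229173
denominator = 1 − 2.936855 = -1.936855
p = -0.229173 / -1.936855 = 0.1183

p = 0.1183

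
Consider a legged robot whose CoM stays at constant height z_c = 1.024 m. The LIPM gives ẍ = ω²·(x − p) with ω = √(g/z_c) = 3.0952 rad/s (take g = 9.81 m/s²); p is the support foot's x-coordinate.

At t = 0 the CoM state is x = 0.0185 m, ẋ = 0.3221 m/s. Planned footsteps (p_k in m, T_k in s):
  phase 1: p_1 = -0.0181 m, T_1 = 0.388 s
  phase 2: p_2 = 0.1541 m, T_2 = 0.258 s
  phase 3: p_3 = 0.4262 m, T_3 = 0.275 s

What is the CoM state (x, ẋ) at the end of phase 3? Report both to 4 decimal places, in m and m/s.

x = 0.7995, ẋ = 1.6293

phase 1: p=-0.0181, T=0.388, ωT=1.200938, cosh=1.812072, sinh=1.511160; start (x,ẋ)=(0.018500, 0.322100) → end (x,ẋ)=(0.205480, 0.754859)
phase 2: p=0.1541, T=0.258, ωT=0.798562, cosh=1.336159, sinh=0.886183; start (x,ẋ)=(0.205480, 0.754859) → end (x,ẋ)=(0.438874, 1.149542)
phase 3: p=0.4262, T=0.275, ωT=0.851180, cosh=1.384660, sinh=0.957749; start (x,ẋ)=(0.438874, 1.149542) → end (x,ẋ)=(0.799453, 1.629296)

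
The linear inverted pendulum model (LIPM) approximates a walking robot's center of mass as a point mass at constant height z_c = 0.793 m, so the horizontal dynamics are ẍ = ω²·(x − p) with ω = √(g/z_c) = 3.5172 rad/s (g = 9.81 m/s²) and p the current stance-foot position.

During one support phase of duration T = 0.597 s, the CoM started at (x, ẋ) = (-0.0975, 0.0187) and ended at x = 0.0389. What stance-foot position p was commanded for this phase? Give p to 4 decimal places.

ωT = 3.5172·0.597 = 2.099768; cosh(ωT) = 4.143382, sinh(ωT) = 4.020897
x(T) = p + (x₀−p)·cosh(ωT) + (ẋ₀/ω)·sinh(ωT) ⇒ p·(1 − cosh) = x(T) − x₀·cosh − (ẋ₀/ω)·sinh
numerator   = 0.0389 − (-0.0975)·4.143382 − (0.0187/3.5172)·4.020897 = 0.421502
denominator = 1 − 4.143382 = -3.143382
p = 0.421502 / -3.143382 = -0.1341

p = -0.1341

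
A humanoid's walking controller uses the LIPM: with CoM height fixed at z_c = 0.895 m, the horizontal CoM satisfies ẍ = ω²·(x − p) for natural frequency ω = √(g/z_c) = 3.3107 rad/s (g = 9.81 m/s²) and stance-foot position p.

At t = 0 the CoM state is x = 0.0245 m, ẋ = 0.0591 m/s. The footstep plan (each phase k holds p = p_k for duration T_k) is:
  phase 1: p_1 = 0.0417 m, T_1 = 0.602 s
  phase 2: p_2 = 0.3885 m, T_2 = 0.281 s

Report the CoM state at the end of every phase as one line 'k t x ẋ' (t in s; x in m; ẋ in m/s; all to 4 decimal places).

1 0.6020 0.0417 0.0158
2 0.8830 -0.1144 -1.2058

phase 1: p=0.0417, T=0.602, ωT=1.993041, cosh=3.737049, sinh=3.600768; start (x,ẋ)=(0.024500, 0.059100) → end (x,ẋ)=(0.041701, 0.015817)
phase 2: p=0.3885, T=0.281, ωT=0.930307, cosh=1.464860, sinh=1.070427; start (x,ẋ)=(0.041701, 0.015817) → end (x,ẋ)=(-0.114398, -1.205838)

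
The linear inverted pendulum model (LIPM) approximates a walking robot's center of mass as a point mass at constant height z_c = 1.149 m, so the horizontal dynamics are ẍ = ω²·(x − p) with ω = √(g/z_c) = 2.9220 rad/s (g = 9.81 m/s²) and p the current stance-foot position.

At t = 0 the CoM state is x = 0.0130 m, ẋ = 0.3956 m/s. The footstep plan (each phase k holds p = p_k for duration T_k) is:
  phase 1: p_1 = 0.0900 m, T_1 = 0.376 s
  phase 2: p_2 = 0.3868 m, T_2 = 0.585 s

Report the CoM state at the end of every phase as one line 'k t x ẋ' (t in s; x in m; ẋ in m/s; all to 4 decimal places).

phase 1: p=0.0900, T=0.376, ωT=1.098672, cosh=1.666746, sinh=1.333433; start (x,ẋ)=(0.013000, 0.395600) → end (x,ẋ)=(0.142190, 0.359350)
phase 2: p=0.3868, T=0.585, ωT=1.709370, cosh=2.853230, sinh=2.672250; start (x,ẋ)=(0.142190, 0.359350) → end (x,ẋ)=(0.017506, -0.884685)

1 0.3760 0.1422 0.3594
2 0.9610 0.0175 -0.8847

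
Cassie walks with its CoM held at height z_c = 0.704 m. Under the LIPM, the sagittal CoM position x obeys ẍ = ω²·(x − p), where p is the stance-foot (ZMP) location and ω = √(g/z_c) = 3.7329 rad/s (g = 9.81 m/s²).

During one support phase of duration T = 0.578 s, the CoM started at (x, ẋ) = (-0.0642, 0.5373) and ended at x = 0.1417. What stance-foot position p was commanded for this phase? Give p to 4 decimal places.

ωT = 3.7329·0.578 = 2.157616; cosh(ωT) = 4.383046, sinh(ωT) = 4.267446
x(T) = p + (x₀−p)·cosh(ωT) + (ẋ₀/ω)·sinh(ωT) ⇒ p·(1 − cosh) = x(T) − x₀·cosh − (ẋ₀/ω)·sinh
numerator   = 0.1417 − (-0.0642)·4.383046 − (0.5373/3.7329)·4.267446 = -0.191149
denominator = 1 − 4.383046 = -3.383046
p = -0.191149 / -3.383046 = 0.0565

p = 0.0565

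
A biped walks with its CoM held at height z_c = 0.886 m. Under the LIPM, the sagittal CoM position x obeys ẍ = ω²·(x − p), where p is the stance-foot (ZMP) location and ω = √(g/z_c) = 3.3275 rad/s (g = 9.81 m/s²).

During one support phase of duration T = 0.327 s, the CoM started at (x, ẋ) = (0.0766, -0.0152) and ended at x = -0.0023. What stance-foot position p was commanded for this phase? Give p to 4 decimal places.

ωT = 3.3275·0.327 = 1.088093; cosh(ωT) = 1.652732, sinh(ωT) = 1.315874
x(T) = p + (x₀−p)·cosh(ωT) + (ẋ₀/ω)·sinh(ωT) ⇒ p·(1 − cosh) = x(T) − x₀·cosh − (ẋ₀/ω)·sinh
numerator   = -0.0023 − (0.0766)·1.652732 − (-0.0152/3.3275)·1.315874 = -0.122888
denominator = 1 − 1.652732 = -0.652732
p = -0.122888 / -0.652732 = 0.1883

p = 0.1883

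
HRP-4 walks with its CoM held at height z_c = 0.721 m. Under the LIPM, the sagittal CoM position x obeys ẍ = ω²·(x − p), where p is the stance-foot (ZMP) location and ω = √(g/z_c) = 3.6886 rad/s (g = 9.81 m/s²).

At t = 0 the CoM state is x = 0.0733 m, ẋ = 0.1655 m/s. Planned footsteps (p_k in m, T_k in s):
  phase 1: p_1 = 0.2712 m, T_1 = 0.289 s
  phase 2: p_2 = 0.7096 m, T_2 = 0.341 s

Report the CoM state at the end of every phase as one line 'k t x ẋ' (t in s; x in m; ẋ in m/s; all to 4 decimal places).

phase 1: p=0.2712, T=0.289, ωT=1.066005, cosh=1.624069, sinh=1.279688; start (x,ẋ)=(0.073300, 0.165500) → end (x,ẋ)=(0.007214, -0.665355)
phase 2: p=0.7096, T=0.341, ωT=1.257813, cosh=1.900997, sinh=1.616722; start (x,ẋ)=(0.007214, -0.665355) → end (x,ẋ)=(-0.917261, -5.453476)

1 0.2890 0.0072 -0.6654
2 0.6300 -0.9173 -5.4535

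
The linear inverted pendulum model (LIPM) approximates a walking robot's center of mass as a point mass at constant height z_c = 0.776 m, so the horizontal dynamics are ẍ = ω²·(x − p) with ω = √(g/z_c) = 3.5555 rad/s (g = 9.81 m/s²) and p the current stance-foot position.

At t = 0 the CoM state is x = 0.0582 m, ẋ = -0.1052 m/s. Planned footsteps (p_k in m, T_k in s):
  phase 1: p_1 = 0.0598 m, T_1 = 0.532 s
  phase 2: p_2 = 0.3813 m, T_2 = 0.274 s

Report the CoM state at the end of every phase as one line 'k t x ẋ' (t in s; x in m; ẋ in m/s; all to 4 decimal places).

1 0.5320 -0.0415 -0.3751
2 0.8060 -0.3783 -2.2749

phase 1: p=0.0598, T=0.532, ωT=1.891526, cosh=3.390159, sinh=3.239318; start (x,ẋ)=(0.058200, -0.105200) → end (x,ẋ)=(-0.041469, -0.375073)
phase 2: p=0.3813, T=0.274, ωT=0.974207, cosh=1.513279, sinh=1.135787; start (x,ẋ)=(-0.041469, -0.375073) → end (x,ẋ)=(-0.378283, -2.274854)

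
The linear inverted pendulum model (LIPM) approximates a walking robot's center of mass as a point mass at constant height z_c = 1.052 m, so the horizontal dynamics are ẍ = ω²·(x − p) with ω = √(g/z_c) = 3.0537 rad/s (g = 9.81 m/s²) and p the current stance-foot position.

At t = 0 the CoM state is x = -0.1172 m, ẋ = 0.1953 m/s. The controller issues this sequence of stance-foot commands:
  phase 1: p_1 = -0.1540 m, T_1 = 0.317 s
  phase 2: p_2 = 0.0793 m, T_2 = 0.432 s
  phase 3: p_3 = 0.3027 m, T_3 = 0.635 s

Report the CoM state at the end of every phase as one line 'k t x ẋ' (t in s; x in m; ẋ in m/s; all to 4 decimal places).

phase 1: p=-0.1540, T=0.317, ωT=0.968023, cosh=1.506284, sinh=1.126450; start (x,ẋ)=(-0.117200, 0.195300) → end (x,ẋ)=(-0.026526, 0.420763)
phase 2: p=0.0793, T=0.432, ωT=1.319198, cosh=2.003886, sinh=1.736536; start (x,ẋ)=(-0.026526, 0.420763) → end (x,ẋ)=(0.106510, 0.281979)
phase 3: p=0.3027, T=0.635, ωT=1.939099, cosh=3.548160, sinh=3.404327; start (x,ẋ)=(0.106510, 0.281979) → end (x,ẋ)=(-0.079058, -1.039044)

1 0.3170 -0.0265 0.4208
2 0.7490 0.1065 0.2820
3 1.3840 -0.0791 -1.0390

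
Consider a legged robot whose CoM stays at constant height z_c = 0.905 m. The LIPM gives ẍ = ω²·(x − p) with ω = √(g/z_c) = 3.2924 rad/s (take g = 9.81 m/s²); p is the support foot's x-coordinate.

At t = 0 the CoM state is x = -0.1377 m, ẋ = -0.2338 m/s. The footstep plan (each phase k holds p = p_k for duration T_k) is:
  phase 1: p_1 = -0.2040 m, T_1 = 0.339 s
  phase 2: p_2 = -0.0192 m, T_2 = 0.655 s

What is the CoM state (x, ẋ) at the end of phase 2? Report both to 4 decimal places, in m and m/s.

x = -0.8879, ẋ = -2.8068

phase 1: p=-0.2040, T=0.339, ωT=1.116124, cosh=1.690272, sinh=1.362725; start (x,ẋ)=(-0.137700, -0.233800) → end (x,ẋ)=(-0.188705, -0.097722)
phase 2: p=-0.0192, T=0.655, ωT=2.156522, cosh=4.378379, sinh=4.262652; start (x,ẋ)=(-0.188705, -0.097722) → end (x,ẋ)=(-0.887876, -2.806754)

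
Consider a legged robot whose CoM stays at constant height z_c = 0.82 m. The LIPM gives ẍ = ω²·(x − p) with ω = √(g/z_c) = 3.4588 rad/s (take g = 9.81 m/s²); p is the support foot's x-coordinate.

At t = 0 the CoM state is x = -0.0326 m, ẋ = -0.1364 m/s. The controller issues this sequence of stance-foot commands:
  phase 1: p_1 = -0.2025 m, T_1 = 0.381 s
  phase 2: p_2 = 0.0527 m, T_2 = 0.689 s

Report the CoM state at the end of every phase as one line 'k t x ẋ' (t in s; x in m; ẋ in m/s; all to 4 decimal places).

1 0.3810 0.0692 0.7458
2 1.0700 1.3014 4.3825

phase 1: p=-0.2025, T=0.381, ωT=1.317803, cosh=2.001464, sinh=1.733741; start (x,ẋ)=(-0.032600, -0.136400) → end (x,ẋ)=(0.069178, 0.745834)
phase 2: p=0.0527, T=0.689, ωT=2.383113, cosh=5.465428, sinh=5.373165; start (x,ẋ)=(0.069178, 0.745834) → end (x,ẋ)=(1.301392, 4.382530)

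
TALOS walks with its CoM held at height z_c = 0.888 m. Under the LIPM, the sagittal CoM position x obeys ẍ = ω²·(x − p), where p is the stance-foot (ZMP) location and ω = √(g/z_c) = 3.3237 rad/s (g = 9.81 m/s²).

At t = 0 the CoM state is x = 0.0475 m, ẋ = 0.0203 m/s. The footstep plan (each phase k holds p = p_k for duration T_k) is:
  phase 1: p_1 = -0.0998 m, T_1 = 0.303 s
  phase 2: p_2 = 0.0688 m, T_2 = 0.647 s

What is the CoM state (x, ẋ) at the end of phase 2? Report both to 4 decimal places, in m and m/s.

x = 1.1414, ẋ = 3.6104

phase 1: p=-0.0998, T=0.303, ωT=1.007081, cosh=1.551441, sinh=1.186157; start (x,ẋ)=(0.047500, 0.020300) → end (x,ẋ)=(0.135972, 0.612214)
phase 2: p=0.0688, T=0.647, ωT=2.150434, cosh=4.352509, sinh=4.236075; start (x,ẋ)=(0.135972, 0.612214) → end (x,ẋ)=(1.141437, 3.610412)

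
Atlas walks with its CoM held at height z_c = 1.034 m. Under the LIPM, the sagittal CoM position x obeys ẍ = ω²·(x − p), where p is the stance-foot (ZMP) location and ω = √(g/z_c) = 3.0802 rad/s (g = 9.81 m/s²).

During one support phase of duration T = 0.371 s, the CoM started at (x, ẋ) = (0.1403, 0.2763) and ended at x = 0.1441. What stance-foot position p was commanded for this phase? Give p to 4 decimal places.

ωT = 3.0802·0.371 = 1.142754; cosh(ωT) = 1.727166, sinh(ωT) = 1.408226
x(T) = p + (x₀−p)·cosh(ωT) + (ẋ₀/ω)·sinh(ωT) ⇒ p·(1 − cosh) = x(T) − x₀·cosh − (ẋ₀/ω)·sinh
numerator   = 0.1441 − (0.1403)·1.727166 − (0.2763/3.0802)·1.408226 = -0.224542
denominator = 1 − 1.727166 = -0.727166
p = -0.224542 / -0.727166 = 0.3088

p = 0.3088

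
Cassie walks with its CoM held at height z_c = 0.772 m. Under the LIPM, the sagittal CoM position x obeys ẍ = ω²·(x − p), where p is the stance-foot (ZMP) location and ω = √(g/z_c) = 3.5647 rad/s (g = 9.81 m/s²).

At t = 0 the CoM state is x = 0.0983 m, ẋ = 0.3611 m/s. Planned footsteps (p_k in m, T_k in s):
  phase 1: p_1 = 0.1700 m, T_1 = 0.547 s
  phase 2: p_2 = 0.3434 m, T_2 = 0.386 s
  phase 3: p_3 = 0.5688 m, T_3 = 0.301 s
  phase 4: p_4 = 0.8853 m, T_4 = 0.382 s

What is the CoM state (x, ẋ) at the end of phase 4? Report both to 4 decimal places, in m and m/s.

x = -0.2891, ẋ = -3.8112

phase 1: p=0.1700, T=0.547, ωT=1.949891, cosh=3.585105, sinh=3.442816; start (x,ẋ)=(0.098300, 0.361100) → end (x,ẋ)=(0.261701, 0.414636)
phase 2: p=0.3434, T=0.386, ωT=1.375974, cosh=2.105763, sinh=1.853169; start (x,ẋ)=(0.261701, 0.414636) → end (x,ẋ)=(0.386917, 0.333423)
phase 3: p=0.5688, T=0.301, ωT=1.072975, cosh=1.633027, sinh=1.291038; start (x,ẋ)=(0.386917, 0.333423) → end (x,ẋ)=(0.392537, -0.292566)
phase 4: p=0.8853, T=0.382, ωT=1.361715, cosh=2.079552, sinh=1.823331; start (x,ẋ)=(0.392537, -0.292566) → end (x,ẋ)=(-0.289073, -3.811183)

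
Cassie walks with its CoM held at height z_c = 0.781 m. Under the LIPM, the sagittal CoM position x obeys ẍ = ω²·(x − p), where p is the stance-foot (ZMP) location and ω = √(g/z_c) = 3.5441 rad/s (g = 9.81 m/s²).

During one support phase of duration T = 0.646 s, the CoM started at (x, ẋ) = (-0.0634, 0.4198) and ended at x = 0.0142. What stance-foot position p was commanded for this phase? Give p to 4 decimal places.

ωT = 3.5441·0.646 = 2.289489; cosh(ωT) = 4.985604, sinh(ωT) = 4.884285
x(T) = p + (x₀−p)·cosh(ωT) + (ẋ₀/ω)·sinh(ωT) ⇒ p·(1 − cosh) = x(T) − x₀·cosh − (ẋ₀/ω)·sinh
numerator   = 0.0142 − (-0.0634)·4.985604 − (0.4198/3.5441)·4.884285 = -0.248258
denominator = 1 − 4.985604 = -3.985604
p = -0.248258 / -3.985604 = 0.0623

p = 0.0623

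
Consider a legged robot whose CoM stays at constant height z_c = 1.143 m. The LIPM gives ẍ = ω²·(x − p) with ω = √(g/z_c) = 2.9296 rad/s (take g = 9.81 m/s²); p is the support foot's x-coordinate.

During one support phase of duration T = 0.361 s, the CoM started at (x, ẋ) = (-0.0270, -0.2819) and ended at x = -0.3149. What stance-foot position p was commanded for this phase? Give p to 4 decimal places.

p = 0.2438

ωT = 2.9296·0.361 = 1.057586; cosh(ωT) = 1.613352, sinh(ωT) = 1.266059
x(T) = p + (x₀−p)·cosh(ωT) + (ẋ₀/ω)·sinh(ωT) ⇒ p·(1 − cosh) = x(T) − x₀·cosh − (ẋ₀/ω)·sinh
numerator   = -0.3149 − (-0.0270)·1.613352 − (-0.2819/2.9296)·1.266059 = -0.149513
denominator = 1 − 1.613352 = -0.613352
p = -0.149513 / -0.613352 = 0.2438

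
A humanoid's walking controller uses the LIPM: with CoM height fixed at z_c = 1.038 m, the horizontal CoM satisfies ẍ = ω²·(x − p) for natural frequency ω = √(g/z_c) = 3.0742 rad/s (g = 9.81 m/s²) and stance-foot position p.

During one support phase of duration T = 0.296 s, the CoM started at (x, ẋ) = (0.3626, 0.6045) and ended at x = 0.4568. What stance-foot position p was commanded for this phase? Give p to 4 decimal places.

p = 0.6117

ωT = 3.0742·0.296 = 0.909963; cosh(ωT) = 1.443385, sinh(ωT) = 1.040846
x(T) = p + (x₀−p)·cosh(ωT) + (ẋ₀/ω)·sinh(ωT) ⇒ p·(1 − cosh) = x(T) − x₀·cosh − (ẋ₀/ω)·sinh
numerator   = 0.4568 − (0.3626)·1.443385 − (0.6045/3.0742)·1.040846 = -0.271240
denominator = 1 − 1.443385 = -0.443385
p = -0.271240 / -0.443385 = 0.6117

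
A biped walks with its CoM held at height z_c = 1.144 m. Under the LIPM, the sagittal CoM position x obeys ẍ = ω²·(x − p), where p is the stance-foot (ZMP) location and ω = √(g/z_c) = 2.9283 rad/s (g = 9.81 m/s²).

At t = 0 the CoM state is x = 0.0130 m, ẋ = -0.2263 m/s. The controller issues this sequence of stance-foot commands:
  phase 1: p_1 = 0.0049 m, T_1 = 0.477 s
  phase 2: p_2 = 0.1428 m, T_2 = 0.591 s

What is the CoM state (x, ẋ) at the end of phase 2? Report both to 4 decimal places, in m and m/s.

x = -1.0459, ẋ = -3.4203

phase 1: p=0.0049, T=0.477, ωT=1.396799, cosh=2.144814, sinh=1.897426; start (x,ẋ)=(0.013000, -0.226300) → end (x,ẋ)=(-0.124361, -0.440366)
phase 2: p=0.1428, T=0.591, ωT=1.730625, cosh=2.910678, sinh=2.733504; start (x,ẋ)=(-0.124361, -0.440366) → end (x,ẋ)=(-1.045891, -3.420257)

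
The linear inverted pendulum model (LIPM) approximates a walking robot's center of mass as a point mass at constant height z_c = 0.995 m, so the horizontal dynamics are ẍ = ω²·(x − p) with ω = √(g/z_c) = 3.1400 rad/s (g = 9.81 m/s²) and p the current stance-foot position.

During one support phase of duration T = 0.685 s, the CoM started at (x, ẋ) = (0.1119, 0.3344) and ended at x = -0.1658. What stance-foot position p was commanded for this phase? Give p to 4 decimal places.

p = 0.3292

ωT = 3.1400·0.685 = 2.150900; cosh(ωT) = 4.354484, sinh(ωT) = 4.238104
x(T) = p + (x₀−p)·cosh(ωT) + (ẋ₀/ω)·sinh(ωT) ⇒ p·(1 − cosh) = x(T) − x₀·cosh − (ẋ₀/ω)·sinh
numerator   = -0.1658 − (0.1119)·4.354484 − (0.3344/3.1400)·4.238104 = -1.104411
denominator = 1 − 4.354484 = -3.354484
p = -1.104411 / -3.354484 = 0.3292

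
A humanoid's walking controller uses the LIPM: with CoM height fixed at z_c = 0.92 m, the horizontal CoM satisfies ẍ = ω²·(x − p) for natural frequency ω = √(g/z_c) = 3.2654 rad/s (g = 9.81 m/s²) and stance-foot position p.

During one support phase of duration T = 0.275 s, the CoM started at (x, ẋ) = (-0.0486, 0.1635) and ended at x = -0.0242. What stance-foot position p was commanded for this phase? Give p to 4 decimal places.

p = 0.0137

ωT = 3.2654·0.275 = 0.897985; cosh(ωT) = 1.431021, sinh(ωT) = 1.023631
x(T) = p + (x₀−p)·cosh(ωT) + (ẋ₀/ω)·sinh(ωT) ⇒ p·(1 − cosh) = x(T) − x₀·cosh − (ẋ₀/ω)·sinh
numerator   = -0.0242 − (-0.0486)·1.431021 − (0.1635/3.2654)·1.023631 = -0.005906
denominator = 1 − 1.431021 = -0.431021
p = -0.005906 / -0.431021 = 0.0137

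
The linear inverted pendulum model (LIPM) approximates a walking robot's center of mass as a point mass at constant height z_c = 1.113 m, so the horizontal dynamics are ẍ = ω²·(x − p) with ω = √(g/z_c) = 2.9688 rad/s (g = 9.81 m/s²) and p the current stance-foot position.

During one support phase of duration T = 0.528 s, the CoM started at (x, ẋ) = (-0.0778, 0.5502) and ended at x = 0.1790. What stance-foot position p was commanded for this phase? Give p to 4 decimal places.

ωT = 2.9688·0.528 = 1.567526; cosh(ωT) = 2.501667, sinh(ωT) = 2.293106
x(T) = p + (x₀−p)·cosh(ωT) + (ẋ₀/ω)·sinh(ωT) ⇒ p·(1 − cosh) = x(T) − x₀·cosh − (ẋ₀/ω)·sinh
numerator   = 0.1790 − (-0.0778)·2.501667 − (0.5502/2.9688)·2.293106 = -0.051346
denominator = 1 − 2.501667 = -1.501667
p = -0.051346 / -1.501667 = 0.0342

p = 0.0342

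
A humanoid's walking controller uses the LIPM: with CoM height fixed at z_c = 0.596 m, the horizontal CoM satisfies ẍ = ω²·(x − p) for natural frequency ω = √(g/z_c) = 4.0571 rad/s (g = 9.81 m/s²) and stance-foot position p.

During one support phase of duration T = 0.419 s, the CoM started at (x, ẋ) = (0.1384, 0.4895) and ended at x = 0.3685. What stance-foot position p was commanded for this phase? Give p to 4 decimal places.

ωT = 4.0571·0.419 = 1.699925; cosh(ωT) = 2.828117, sinh(ωT) = 2.645420
x(T) = p + (x₀−p)·cosh(ωT) + (ẋ₀/ω)·sinh(ωT) ⇒ p·(1 − cosh) = x(T) − x₀·cosh − (ẋ₀/ω)·sinh
numerator   = 0.3685 − (0.1384)·2.828117 − (0.4895/4.0571)·2.645420 = -0.342088
denominator = 1 − 2.828117 = -1.828117
p = -0.342088 / -1.828117 = 0.1871

p = 0.1871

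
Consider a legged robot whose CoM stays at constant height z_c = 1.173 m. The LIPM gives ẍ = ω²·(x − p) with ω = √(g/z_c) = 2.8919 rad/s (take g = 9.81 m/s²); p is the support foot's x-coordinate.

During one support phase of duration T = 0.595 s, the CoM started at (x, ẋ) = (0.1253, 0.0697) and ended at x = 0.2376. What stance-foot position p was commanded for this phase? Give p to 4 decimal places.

p = 0.1003

ωT = 2.8919·0.595 = 1.720681; cosh(ωT) = 2.883637, sinh(ωT) = 2.704693
x(T) = p + (x₀−p)·cosh(ωT) + (ẋ₀/ω)·sinh(ωT) ⇒ p·(1 − cosh) = x(T) − x₀·cosh − (ẋ₀/ω)·sinh
numerator   = 0.2376 − (0.1253)·2.883637 − (0.0697/2.8919)·2.704693 = -0.188908
denominator = 1 − 2.883637 = -1.883637
p = -0.188908 / -1.883637 = 0.1003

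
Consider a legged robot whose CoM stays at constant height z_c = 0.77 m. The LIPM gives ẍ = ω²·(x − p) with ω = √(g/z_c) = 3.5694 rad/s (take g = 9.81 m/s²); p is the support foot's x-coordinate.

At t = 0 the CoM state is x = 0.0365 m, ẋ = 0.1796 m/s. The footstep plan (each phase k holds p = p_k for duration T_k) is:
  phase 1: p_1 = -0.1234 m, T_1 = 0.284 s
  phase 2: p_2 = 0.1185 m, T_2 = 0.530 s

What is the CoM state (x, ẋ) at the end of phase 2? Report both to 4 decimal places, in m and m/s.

x = 1.2220, ẋ = 4.0476

phase 1: p=-0.1234, T=0.284, ωT=1.013710, cosh=1.559338, sinh=1.196467; start (x,ẋ)=(0.036500, 0.179600) → end (x,ẋ)=(0.186140, 0.962937)
phase 2: p=0.1185, T=0.530, ωT=1.891782, cosh=3.390989, sinh=3.240186; start (x,ẋ)=(0.186140, 0.962937) → end (x,ẋ)=(1.221991, 4.047604)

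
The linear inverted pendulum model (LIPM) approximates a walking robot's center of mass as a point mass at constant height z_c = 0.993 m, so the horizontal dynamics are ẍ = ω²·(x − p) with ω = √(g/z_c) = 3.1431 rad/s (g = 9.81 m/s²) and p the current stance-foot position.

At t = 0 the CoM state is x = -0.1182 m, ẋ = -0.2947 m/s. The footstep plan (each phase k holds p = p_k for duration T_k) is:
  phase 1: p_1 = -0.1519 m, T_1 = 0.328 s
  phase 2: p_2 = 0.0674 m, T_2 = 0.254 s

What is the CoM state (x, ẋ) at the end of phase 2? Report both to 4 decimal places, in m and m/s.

phase 1: p=-0.1519, T=0.328, ωT=1.030937, cosh=1.580182, sinh=1.223509; start (x,ẋ)=(-0.118200, -0.294700) → end (x,ẋ)=(-0.213365, -0.336082)
phase 2: p=0.0674, T=0.254, ωT=0.798347, cosh=1.335969, sinh=0.885897; start (x,ẋ)=(-0.213365, -0.336082) → end (x,ẋ)=(-0.402420, -1.230776)

x = -0.4024, ẋ = -1.2308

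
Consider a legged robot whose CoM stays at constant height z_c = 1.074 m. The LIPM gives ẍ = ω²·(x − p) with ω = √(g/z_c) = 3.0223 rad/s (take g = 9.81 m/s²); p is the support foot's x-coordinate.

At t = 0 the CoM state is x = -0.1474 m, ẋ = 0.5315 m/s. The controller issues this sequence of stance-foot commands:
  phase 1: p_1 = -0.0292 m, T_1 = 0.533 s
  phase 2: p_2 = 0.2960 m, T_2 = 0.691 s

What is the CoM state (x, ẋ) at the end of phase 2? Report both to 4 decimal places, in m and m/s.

phase 1: p=-0.0292, T=0.533, ωT=1.610886, cosh=2.603478, sinh=2.403767; start (x,ẋ)=(-0.147400, 0.531500) → end (x,ẋ)=(0.085794, 0.525037)
phase 2: p=0.2960, T=0.691, ωT=2.088409, cosh=4.097974, sinh=3.974090; start (x,ẋ)=(0.085794, 0.525037) → end (x,ẋ)=(0.124964, -0.373174)

x = 0.1250, ẋ = -0.3732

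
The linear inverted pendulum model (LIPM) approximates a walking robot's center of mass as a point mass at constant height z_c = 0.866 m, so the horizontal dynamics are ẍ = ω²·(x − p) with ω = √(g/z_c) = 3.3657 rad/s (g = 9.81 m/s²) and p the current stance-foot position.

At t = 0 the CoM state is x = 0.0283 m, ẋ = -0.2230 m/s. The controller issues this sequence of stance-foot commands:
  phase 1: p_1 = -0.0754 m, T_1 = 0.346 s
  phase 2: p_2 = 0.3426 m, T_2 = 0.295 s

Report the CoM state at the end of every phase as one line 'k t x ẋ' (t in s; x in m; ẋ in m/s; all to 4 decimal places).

1 0.3460 0.0111 0.1127
2 0.6410 -0.1272 -1.1260

phase 1: p=-0.0754, T=0.346, ωT=1.164532, cosh=1.758246, sinh=1.446177; start (x,ẋ)=(0.028300, -0.223000) → end (x,ẋ)=(0.011111, 0.112660)
phase 2: p=0.3426, T=0.295, ωT=0.992881, cosh=1.534754, sinh=1.164246; start (x,ẋ)=(0.011111, 0.112660) → end (x,ẋ)=(-0.127183, -1.126034)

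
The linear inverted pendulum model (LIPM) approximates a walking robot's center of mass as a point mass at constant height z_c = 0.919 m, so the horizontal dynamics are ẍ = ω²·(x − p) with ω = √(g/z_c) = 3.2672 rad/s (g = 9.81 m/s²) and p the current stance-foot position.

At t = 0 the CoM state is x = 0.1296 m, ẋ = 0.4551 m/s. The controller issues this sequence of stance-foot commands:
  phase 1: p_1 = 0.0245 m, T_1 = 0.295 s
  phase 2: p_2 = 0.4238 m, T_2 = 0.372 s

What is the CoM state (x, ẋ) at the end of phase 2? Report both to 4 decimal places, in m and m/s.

x = 0.7697, ẋ = 1.5295

phase 1: p=0.0245, T=0.295, ωT=0.963824, cosh=1.501567, sinh=1.120136; start (x,ẋ)=(0.129600, 0.455100) → end (x,ẋ)=(0.338342, 1.067998)
phase 2: p=0.4238, T=0.372, ωT=1.215398, cosh=1.834114, sinh=1.537523; start (x,ẋ)=(0.338342, 1.067998) → end (x,ẋ)=(0.769654, 1.529544)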